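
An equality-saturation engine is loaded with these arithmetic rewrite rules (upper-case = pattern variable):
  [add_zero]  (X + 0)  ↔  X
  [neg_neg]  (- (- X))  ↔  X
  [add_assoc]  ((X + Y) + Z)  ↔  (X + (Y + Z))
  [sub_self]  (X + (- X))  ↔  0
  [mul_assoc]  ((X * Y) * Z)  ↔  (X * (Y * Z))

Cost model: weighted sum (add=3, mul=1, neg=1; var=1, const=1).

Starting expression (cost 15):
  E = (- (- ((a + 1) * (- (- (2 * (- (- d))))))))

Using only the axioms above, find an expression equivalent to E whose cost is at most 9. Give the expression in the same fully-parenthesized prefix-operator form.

((a + 1) * (2 * d))   [cost 9]

1. [neg_neg →] (- (- (2 * (- (- d)))))  →  (2 * (- (- d)));  E = (- (- ((a + 1) * (2 * (- (- d))))))
2. [neg_neg →] (- (- ((a + 1) * (2 * (- (- d))))))  →  ((a + 1) * (2 * (- (- d))))
3. [neg_neg →] (- (- d))  →  d;  cost 9 ≤ 9, done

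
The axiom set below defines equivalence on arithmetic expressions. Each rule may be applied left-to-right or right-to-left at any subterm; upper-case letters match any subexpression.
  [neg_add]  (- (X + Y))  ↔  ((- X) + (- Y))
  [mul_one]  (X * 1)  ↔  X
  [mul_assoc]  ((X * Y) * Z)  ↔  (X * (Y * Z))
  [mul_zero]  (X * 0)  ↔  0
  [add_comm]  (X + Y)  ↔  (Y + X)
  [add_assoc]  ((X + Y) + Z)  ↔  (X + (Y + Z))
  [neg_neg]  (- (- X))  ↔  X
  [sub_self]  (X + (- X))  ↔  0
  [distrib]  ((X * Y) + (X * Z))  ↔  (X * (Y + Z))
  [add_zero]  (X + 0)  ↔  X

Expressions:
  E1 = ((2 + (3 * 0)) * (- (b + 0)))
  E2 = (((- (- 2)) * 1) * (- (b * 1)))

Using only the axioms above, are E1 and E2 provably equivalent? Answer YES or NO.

YES

step 1: mul_zero (→) rewrites (3 * 0) into 0, now ((2 + 0) * (- (b + 0)))
step 2: add_zero (→) rewrites (b + 0) into b, now ((2 + 0) * (- b))
step 3: add_zero (→) rewrites (2 + 0) into 2, now (2 * (- b))
step 4: mul_one (←) rewrites b into (b * 1), now (2 * (- (b * 1)))
step 5: neg_neg (←) rewrites 2 into (- (- 2)), now ((- (- 2)) * (- (b * 1)))
step 6: mul_one (←) rewrites (- (- 2)) into ((- (- 2)) * 1), which is E2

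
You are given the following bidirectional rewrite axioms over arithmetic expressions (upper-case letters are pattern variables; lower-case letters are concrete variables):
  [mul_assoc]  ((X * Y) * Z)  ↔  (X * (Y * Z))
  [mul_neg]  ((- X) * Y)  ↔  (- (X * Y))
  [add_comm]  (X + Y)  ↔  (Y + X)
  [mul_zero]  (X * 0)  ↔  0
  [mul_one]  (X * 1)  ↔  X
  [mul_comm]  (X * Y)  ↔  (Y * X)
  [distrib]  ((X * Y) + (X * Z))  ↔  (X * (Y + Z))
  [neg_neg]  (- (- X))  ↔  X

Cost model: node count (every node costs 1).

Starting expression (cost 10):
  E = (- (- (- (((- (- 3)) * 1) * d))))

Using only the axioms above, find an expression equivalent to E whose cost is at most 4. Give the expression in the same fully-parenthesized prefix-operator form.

(- (3 * d))   [cost 4]

(1) (- (- 3))  =[neg_neg →]=  3    ⊢ (- (- (- ((3 * 1) * d))))
(2) (3 * 1)  =[mul_one →]=  3    ⊢ (- (- (- (3 * d))))
(3) (- (- (3 * d)))  =[neg_neg →]=  (3 * d)    ⊢ cost 4, within 4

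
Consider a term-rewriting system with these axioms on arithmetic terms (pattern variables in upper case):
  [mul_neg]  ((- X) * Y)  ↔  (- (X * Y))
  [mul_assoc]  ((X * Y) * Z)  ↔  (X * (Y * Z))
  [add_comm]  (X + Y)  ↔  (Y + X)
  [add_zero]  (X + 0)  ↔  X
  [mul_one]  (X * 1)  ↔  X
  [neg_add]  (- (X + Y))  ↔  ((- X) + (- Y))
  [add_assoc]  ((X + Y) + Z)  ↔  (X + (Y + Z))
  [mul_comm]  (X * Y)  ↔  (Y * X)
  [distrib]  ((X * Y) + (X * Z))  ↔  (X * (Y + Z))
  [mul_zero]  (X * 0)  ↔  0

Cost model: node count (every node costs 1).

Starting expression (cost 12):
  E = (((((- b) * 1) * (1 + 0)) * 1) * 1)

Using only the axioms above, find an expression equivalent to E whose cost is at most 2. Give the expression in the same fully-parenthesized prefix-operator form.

(- b)   [cost 2]

1. [mul_one →] ((((- b) * 1) * (1 + 0)) * 1)  →  (((- b) * 1) * (1 + 0));  E = ((((- b) * 1) * (1 + 0)) * 1)
2. [mul_one →] ((- b) * 1)  →  (- b);  E = (((- b) * (1 + 0)) * 1)
3. [mul_one →] (((- b) * (1 + 0)) * 1)  →  ((- b) * (1 + 0))
4. [add_zero →] (1 + 0)  →  1;  E = ((- b) * 1)
5. [mul_one →] ((- b) * 1)  →  (- b);  cost 2 ≤ 2, done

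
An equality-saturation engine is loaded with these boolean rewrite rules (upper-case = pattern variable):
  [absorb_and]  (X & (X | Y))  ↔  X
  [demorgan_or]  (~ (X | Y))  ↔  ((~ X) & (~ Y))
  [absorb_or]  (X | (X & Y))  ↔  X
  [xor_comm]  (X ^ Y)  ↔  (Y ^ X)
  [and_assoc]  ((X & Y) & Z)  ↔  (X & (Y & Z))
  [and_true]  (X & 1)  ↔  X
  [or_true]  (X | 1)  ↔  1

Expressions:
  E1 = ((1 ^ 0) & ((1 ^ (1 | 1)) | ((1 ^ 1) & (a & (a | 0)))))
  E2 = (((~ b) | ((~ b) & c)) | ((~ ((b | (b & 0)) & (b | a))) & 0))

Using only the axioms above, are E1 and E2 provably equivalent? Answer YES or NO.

Every axiom is a valid identity, so a rewrite proof would force E1 and E2 to agree under every assignment.
At a=0, b=0, c=0: E1 = 0 but E2 = 1; they differ, so no derivation exists.

NO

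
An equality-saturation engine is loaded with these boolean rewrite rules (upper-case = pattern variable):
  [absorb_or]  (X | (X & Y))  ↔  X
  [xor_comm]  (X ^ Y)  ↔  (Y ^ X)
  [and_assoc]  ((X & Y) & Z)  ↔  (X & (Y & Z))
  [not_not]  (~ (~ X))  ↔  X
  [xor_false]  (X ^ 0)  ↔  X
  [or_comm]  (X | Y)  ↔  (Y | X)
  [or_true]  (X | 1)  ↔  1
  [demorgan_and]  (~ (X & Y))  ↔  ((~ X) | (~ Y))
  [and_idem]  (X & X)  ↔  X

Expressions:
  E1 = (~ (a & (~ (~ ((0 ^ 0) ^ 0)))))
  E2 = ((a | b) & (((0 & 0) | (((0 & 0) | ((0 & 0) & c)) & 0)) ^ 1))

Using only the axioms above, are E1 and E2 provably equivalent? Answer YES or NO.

All listed rules preserve value, hence provable equivalence implies equal values everywhere; look for a separating assignment.
a=0, b=0, c=0 gives E1 ↦ 1, E2 ↦ 0; values differ ⇒ not provably equivalent.

NO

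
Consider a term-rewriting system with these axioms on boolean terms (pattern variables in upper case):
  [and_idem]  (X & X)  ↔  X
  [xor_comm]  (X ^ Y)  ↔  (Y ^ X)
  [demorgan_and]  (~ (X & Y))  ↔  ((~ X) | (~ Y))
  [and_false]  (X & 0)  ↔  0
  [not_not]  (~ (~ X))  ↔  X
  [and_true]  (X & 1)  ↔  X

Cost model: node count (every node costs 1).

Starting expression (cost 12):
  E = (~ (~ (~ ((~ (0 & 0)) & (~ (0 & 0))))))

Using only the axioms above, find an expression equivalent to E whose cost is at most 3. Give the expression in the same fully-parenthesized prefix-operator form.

1. [and_idem →] ((~ (0 & 0)) & (~ (0 & 0)))  →  (~ (0 & 0));  E = (~ (~ (~ (~ (0 & 0)))))
2. [not_not →] (~ (~ (0 & 0)))  →  (0 & 0);  E = (~ (~ (0 & 0)))
3. [and_idem →] (0 & 0)  →  0;  cost 3 ≤ 3, done

(~ (~ 0))   [cost 3]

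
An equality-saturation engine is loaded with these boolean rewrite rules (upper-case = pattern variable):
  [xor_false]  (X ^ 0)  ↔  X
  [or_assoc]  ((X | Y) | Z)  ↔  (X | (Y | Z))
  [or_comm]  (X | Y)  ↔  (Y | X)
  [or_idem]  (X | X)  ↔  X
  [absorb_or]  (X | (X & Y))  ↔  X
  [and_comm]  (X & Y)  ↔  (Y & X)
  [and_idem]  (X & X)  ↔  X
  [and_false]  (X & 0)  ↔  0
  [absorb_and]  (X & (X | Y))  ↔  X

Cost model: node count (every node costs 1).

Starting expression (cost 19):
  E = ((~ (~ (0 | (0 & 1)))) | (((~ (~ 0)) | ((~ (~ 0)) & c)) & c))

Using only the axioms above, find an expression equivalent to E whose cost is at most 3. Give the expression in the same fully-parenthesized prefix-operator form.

(1) ((~ (~ 0)) | ((~ (~ 0)) & c))  =[absorb_or →]=  (~ (~ 0))    ⊢ ((~ (~ (0 | (0 & 1)))) | ((~ (~ 0)) & c))
(2) (0 | (0 & 1))  =[absorb_or →]=  0    ⊢ ((~ (~ 0)) | ((~ (~ 0)) & c))
(3) ((~ (~ 0)) | ((~ (~ 0)) & c))  =[absorb_or →]=  (~ (~ 0))    ⊢ cost 3, within 3

(~ (~ 0))   [cost 3]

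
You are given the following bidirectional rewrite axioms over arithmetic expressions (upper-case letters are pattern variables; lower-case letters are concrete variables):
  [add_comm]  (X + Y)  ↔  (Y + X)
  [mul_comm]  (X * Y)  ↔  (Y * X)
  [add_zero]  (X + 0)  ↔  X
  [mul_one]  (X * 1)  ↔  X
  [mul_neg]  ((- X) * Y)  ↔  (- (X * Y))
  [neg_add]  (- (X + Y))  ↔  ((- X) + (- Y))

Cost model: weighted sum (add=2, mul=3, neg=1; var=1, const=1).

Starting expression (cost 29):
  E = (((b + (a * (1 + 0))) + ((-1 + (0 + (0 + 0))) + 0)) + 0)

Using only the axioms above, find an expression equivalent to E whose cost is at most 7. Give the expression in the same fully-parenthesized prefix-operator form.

step 1: add_zero (→) rewrites (0 + 0) into 0, now (((b + (a * (1 + 0))) + ((-1 + (0 + 0)) + 0)) + 0)
step 2: add_zero (→) rewrites (1 + 0) into 1, now (((b + (a * 1)) + ((-1 + (0 + 0)) + 0)) + 0)
step 3: add_zero (→) rewrites (0 + 0) into 0, now (((b + (a * 1)) + ((-1 + 0) + 0)) + 0)
step 4: add_zero (→) rewrites (((b + (a * 1)) + ((-1 + 0) + 0)) + 0) into ((b + (a * 1)) + ((-1 + 0) + 0))
step 5: mul_one (→) rewrites (a * 1) into a, now ((b + a) + ((-1 + 0) + 0))
step 6: add_zero (→) rewrites (-1 + 0) into -1, now ((b + a) + (-1 + 0))
step 7: add_zero (→) rewrites (-1 + 0) into -1, reaching cost 7 (bound 7)

((b + a) + -1)   [cost 7]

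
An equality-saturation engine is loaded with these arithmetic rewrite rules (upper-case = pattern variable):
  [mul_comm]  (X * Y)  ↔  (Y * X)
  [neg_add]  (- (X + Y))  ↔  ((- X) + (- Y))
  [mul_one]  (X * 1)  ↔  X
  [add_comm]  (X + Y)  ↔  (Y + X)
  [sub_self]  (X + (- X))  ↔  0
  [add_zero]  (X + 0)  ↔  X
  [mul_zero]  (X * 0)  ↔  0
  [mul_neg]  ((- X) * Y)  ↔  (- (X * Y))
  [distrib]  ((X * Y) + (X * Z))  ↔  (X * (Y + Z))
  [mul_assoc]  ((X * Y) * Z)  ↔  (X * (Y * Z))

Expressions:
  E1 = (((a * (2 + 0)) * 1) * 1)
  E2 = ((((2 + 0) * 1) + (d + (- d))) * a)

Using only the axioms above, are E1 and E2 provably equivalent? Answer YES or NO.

step 1: add_zero (→) rewrites (2 + 0) into 2, now (((a * 2) * 1) * 1)
step 2: mul_one (→) rewrites ((a * 2) * 1) into (a * 2), now ((a * 2) * 1)
step 3: mul_assoc (→) rewrites ((a * 2) * 1) into (a * (2 * 1))
step 4: mul_comm (→) rewrites (a * (2 * 1)) into ((2 * 1) * a)
step 5: add_zero (←) rewrites (2 * 1) into ((2 * 1) + 0), now (((2 * 1) + 0) * a)
step 6: sub_self (←) rewrites 0 into (d + (- d)), now (((2 * 1) + (d + (- d))) * a)
step 7: add_zero (←) rewrites 2 into (2 + 0), which is E2

YES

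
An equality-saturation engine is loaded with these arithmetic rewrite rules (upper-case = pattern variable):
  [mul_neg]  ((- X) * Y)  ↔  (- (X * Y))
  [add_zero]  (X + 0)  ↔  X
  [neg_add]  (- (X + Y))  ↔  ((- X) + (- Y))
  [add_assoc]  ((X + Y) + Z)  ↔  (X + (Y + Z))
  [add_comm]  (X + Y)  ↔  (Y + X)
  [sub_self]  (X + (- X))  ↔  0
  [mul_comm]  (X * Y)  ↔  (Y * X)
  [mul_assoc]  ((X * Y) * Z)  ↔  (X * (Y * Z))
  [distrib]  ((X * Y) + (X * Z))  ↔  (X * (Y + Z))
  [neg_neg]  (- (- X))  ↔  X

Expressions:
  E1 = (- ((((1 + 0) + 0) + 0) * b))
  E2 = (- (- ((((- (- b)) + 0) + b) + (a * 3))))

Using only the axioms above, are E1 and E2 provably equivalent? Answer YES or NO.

All listed rules preserve value, hence provable equivalence implies equal values everywhere; look for a separating assignment.
a=0, b=1 gives E1 ↦ -1, E2 ↦ 2; values differ ⇒ not provably equivalent.

NO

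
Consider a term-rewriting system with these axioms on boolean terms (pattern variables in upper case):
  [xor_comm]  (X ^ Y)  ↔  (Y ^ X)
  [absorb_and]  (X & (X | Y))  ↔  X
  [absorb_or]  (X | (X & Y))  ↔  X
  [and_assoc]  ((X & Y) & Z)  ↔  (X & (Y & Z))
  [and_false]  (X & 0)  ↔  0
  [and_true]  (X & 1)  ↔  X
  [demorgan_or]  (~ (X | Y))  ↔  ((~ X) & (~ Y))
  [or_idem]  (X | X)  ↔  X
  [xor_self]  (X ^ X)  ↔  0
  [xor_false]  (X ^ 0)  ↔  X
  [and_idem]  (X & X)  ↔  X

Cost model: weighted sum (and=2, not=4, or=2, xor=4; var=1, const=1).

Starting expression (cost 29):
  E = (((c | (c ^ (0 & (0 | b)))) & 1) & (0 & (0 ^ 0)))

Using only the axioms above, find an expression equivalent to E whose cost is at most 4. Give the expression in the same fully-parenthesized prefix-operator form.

1. [absorb_and →] (0 & (0 | b))  →  0;  E = (((c | (c ^ 0)) & 1) & (0 & (0 ^ 0)))
2. [xor_false →] (c ^ 0)  →  c;  E = (((c | c) & 1) & (0 & (0 ^ 0)))
3. [and_true →] ((c | c) & 1)  →  (c | c);  E = ((c | c) & (0 & (0 ^ 0)))
4. [xor_self →] (0 ^ 0)  →  0;  E = ((c | c) & (0 & 0))
5. [and_idem →] (0 & 0)  →  0;  E = ((c | c) & 0)
6. [or_idem →] (c | c)  →  c;  cost 4 ≤ 4, done

(c & 0)   [cost 4]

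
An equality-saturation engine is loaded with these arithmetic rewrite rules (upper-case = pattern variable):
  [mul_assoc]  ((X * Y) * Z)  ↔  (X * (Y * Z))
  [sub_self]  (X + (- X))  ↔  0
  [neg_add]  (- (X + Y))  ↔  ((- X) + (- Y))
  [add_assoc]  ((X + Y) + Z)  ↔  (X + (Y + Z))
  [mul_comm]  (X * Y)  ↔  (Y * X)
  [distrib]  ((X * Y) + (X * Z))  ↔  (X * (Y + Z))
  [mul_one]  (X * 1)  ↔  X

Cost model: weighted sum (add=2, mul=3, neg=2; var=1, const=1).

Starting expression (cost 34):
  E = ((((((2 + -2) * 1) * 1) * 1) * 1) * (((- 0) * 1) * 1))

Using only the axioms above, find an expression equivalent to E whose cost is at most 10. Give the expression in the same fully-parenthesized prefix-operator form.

1. [mul_one →] (((((2 + -2) * 1) * 1) * 1) * 1)  →  ((((2 + -2) * 1) * 1) * 1);  E = (((((2 + -2) * 1) * 1) * 1) * (((- 0) * 1) * 1))
2. [mul_one →] ((- 0) * 1)  →  (- 0);  E = (((((2 + -2) * 1) * 1) * 1) * ((- 0) * 1))
3. [mul_one →] ((((2 + -2) * 1) * 1) * 1)  →  (((2 + -2) * 1) * 1);  E = ((((2 + -2) * 1) * 1) * ((- 0) * 1))
4. [mul_one →] ((2 + -2) * 1)  →  (2 + -2);  E = (((2 + -2) * 1) * ((- 0) * 1))
5. [mul_one →] ((2 + -2) * 1)  →  (2 + -2);  E = ((2 + -2) * ((- 0) * 1))
6. [mul_one →] ((- 0) * 1)  →  (- 0);  cost 10 ≤ 10, done

((2 + -2) * (- 0))   [cost 10]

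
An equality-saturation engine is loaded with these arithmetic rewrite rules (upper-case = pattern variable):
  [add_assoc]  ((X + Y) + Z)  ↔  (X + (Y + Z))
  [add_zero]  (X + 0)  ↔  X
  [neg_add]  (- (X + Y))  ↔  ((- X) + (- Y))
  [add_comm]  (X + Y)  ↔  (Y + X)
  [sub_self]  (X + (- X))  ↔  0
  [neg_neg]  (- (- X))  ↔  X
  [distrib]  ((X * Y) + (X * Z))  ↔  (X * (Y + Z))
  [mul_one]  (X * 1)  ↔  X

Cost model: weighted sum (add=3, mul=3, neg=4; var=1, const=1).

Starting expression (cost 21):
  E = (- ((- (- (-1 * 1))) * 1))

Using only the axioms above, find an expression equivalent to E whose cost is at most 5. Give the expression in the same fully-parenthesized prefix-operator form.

(1) (-1 * 1)  =[mul_one →]=  -1    ⊢ (- ((- (- -1)) * 1))
(2) ((- (- -1)) * 1)  =[mul_one →]=  (- (- -1))    ⊢ (- (- (- -1)))
(3) (- (- (- -1)))  =[neg_neg →]=  (- -1)    ⊢ cost 5, within 5

(- -1)   [cost 5]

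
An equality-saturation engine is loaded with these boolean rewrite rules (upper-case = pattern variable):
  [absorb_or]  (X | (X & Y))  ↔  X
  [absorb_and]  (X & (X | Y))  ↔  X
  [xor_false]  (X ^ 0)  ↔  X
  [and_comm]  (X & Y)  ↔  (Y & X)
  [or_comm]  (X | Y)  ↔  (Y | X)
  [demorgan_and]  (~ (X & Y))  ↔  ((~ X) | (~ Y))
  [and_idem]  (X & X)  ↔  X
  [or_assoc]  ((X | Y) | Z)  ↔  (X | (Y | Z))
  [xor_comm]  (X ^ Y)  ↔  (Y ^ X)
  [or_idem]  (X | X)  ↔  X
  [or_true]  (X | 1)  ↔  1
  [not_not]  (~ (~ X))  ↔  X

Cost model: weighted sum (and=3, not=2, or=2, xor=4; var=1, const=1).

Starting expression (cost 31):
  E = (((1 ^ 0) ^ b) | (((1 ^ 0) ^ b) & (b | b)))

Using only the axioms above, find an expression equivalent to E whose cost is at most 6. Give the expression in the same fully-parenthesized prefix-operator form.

(1 ^ b)   [cost 6]

(1) (b | b)  =[or_idem →]=  b    ⊢ (((1 ^ 0) ^ b) | (((1 ^ 0) ^ b) & b))
(2) (((1 ^ 0) ^ b) | (((1 ^ 0) ^ b) & b))  =[absorb_or →]=  ((1 ^ 0) ^ b)
(3) (1 ^ 0)  =[xor_false →]=  1    ⊢ cost 6, within 6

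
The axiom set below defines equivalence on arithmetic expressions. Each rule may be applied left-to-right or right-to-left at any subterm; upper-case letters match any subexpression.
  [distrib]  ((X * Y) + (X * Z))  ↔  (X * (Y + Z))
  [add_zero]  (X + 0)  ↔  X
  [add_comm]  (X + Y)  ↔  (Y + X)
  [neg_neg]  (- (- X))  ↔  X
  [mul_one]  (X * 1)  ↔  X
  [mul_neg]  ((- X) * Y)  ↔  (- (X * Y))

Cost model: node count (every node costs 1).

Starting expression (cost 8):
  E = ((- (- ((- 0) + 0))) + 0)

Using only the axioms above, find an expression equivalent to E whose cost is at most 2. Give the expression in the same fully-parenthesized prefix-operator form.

(- 0)   [cost 2]

step 1: neg_neg (→) rewrites (- (- ((- 0) + 0))) into ((- 0) + 0), now (((- 0) + 0) + 0)
step 2: add_zero (→) rewrites ((- 0) + 0) into (- 0), now ((- 0) + 0)
step 3: add_zero (→) rewrites ((- 0) + 0) into (- 0), reaching cost 2 (bound 2)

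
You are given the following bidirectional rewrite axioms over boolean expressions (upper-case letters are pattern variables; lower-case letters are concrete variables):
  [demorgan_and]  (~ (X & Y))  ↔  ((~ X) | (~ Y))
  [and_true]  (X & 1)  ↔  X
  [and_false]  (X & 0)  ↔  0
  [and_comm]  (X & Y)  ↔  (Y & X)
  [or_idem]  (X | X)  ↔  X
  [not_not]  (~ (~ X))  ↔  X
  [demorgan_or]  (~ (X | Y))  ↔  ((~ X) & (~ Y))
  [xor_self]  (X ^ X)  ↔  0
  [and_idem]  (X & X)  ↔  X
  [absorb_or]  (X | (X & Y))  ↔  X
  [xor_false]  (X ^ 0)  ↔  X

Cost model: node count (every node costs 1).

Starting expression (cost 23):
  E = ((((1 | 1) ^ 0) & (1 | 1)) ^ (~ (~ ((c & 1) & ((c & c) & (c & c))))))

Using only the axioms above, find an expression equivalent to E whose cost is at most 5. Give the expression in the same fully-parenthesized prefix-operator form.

(1) (~ (~ ((c & 1) & ((c & c) & (c & c)))))  =[not_not →]=  ((c & 1) & ((c & c) & (c & c)))    ⊢ ((((1 | 1) ^ 0) & (1 | 1)) ^ ((c & 1) & ((c & c) & (c & c))))
(2) ((1 | 1) ^ 0)  =[xor_false →]=  (1 | 1)    ⊢ (((1 | 1) & (1 | 1)) ^ ((c & 1) & ((c & c) & (c & c))))
(3) ((c & c) & (c & c))  =[and_idem →]=  (c & c)    ⊢ (((1 | 1) & (1 | 1)) ^ ((c & 1) & (c & c)))
(4) ((1 | 1) & (1 | 1))  =[and_idem →]=  (1 | 1)    ⊢ ((1 | 1) ^ ((c & 1) & (c & c)))
(5) (1 | 1)  =[or_idem →]=  1    ⊢ (1 ^ ((c & 1) & (c & c)))
(6) (c & 1)  =[and_true →]=  c    ⊢ (1 ^ (c & (c & c)))
(7) (c & c)  =[and_idem →]=  c    ⊢ cost 5, within 5

(1 ^ (c & c))   [cost 5]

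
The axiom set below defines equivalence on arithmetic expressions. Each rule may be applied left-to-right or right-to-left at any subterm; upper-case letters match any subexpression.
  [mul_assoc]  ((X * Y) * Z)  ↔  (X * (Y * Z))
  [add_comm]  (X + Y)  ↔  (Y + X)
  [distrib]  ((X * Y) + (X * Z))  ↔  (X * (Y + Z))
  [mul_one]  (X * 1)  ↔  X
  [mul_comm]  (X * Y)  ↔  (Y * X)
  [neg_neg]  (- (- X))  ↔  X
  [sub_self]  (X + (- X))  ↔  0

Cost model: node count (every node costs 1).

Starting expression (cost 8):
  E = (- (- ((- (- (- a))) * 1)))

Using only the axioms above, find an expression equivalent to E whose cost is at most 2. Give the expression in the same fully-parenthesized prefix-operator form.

(- a)   [cost 2]

step 1: mul_one (→) rewrites ((- (- (- a))) * 1) into (- (- (- a))), now (- (- (- (- (- a)))))
step 2: neg_neg (→) rewrites (- (- (- (- a)))) into (- (- a)), now (- (- (- a)))
step 3: neg_neg (→) rewrites (- (- (- a))) into (- a), reaching cost 2 (bound 2)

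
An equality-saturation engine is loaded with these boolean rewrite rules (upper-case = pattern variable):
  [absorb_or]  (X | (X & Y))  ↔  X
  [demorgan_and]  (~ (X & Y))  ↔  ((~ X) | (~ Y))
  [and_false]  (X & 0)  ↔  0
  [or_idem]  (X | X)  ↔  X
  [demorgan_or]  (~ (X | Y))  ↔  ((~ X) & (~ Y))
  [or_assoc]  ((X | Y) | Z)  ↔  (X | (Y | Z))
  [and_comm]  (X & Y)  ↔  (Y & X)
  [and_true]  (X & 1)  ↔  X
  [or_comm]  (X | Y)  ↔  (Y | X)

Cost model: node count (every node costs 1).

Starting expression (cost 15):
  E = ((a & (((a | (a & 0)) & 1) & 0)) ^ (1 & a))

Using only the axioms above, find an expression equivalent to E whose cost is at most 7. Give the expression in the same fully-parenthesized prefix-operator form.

(1) (a | (a & 0))  =[absorb_or →]=  a    ⊢ ((a & ((a & 1) & 0)) ^ (1 & a))
(2) (a & 1)  =[and_true →]=  a    ⊢ ((a & (a & 0)) ^ (1 & a))
(3) (a & 0)  =[and_false →]=  0    ⊢ cost 7, within 7

((a & 0) ^ (1 & a))   [cost 7]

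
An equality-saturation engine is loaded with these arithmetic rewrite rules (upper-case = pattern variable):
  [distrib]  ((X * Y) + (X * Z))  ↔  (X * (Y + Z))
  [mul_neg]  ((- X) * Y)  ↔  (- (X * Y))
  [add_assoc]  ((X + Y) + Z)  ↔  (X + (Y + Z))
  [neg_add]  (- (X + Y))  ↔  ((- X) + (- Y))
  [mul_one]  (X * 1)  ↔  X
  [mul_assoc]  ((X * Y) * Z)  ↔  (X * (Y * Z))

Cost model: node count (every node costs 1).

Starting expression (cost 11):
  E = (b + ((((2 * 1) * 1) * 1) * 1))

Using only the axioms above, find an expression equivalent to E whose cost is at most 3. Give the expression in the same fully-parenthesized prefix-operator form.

step 1: mul_one (→) rewrites ((2 * 1) * 1) into (2 * 1), now (b + (((2 * 1) * 1) * 1))
step 2: mul_one (→) rewrites ((2 * 1) * 1) into (2 * 1), now (b + ((2 * 1) * 1))
step 3: mul_one (→) rewrites (2 * 1) into 2, now (b + (2 * 1))
step 4: mul_one (→) rewrites (2 * 1) into 2, reaching cost 3 (bound 3)

(b + 2)   [cost 3]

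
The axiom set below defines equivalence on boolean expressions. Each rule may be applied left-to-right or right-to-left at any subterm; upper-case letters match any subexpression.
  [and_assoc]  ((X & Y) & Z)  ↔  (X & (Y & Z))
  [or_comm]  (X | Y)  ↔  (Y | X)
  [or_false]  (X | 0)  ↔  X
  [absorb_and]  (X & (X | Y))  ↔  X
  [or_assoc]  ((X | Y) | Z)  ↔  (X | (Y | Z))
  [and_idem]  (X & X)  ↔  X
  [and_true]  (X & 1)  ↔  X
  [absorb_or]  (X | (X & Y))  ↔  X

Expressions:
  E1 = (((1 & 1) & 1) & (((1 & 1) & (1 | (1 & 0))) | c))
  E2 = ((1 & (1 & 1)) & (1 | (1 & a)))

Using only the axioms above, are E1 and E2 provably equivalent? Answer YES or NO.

YES

step 1: absorb_or (→) rewrites (1 | (1 & 0)) into 1, now (((1 & 1) & 1) & (((1 & 1) & 1) | c))
step 2: absorb_and (→) rewrites (((1 & 1) & 1) & (((1 & 1) & 1) | c)) into ((1 & 1) & 1)
step 3: and_true (→) rewrites (1 & 1) into 1, now (1 & 1)
step 4: and_idem (←) rewrites 1 into (1 & 1), now (1 & (1 & 1))
step 5: and_true (←) rewrites (1 & (1 & 1)) into ((1 & (1 & 1)) & 1)
step 6: absorb_or (←) rewrites 1 into (1 | (1 & a)), which is E2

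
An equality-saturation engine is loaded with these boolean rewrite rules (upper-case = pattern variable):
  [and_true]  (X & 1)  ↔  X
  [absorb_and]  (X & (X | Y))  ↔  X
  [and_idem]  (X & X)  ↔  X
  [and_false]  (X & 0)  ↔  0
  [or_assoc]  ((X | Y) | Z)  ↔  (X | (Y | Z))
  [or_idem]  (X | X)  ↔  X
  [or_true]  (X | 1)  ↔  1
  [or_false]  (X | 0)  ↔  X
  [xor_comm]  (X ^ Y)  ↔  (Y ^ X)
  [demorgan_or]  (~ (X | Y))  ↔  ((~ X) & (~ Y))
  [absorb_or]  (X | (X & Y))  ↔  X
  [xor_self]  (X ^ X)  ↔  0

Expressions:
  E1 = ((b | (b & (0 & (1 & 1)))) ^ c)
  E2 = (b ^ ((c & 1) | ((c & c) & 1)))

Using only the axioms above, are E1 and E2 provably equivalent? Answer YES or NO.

YES

(1) (1 & 1)  =[and_idem →]=  1    ⊢ ((b | (b & (0 & 1))) ^ c)
(2) (0 & 1)  =[and_true →]=  0    ⊢ ((b | (b & 0)) ^ c)
(3) (b | (b & 0))  =[absorb_or →]=  b    ⊢ (b ^ c)
(4) c  =[and_true ←]=  (c & 1)    ⊢ (b ^ (c & 1))
(5) (c & 1)  =[or_idem ←]=  ((c & 1) | (c & 1))    ⊢ (b ^ ((c & 1) | (c & 1)))
(6) c  =[and_idem ←]=  (c & c)    ⊢ E2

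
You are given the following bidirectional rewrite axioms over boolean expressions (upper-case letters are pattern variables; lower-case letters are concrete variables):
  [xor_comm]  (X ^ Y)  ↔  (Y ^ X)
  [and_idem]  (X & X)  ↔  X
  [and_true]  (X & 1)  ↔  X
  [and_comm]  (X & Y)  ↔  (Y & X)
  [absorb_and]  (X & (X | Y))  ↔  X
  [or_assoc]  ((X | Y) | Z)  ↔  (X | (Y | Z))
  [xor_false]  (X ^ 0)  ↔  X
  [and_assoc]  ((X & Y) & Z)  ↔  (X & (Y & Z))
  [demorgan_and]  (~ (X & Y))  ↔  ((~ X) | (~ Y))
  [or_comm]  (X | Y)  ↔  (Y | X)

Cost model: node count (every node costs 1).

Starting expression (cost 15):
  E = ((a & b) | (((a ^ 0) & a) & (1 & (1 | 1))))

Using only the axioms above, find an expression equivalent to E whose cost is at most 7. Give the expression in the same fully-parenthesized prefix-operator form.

(1) (a ^ 0)  =[xor_false →]=  a    ⊢ ((a & b) | ((a & a) & (1 & (1 | 1))))
(2) (1 & (1 | 1))  =[absorb_and →]=  1    ⊢ ((a & b) | ((a & a) & 1))
(3) (a & a)  =[and_idem →]=  a    ⊢ cost 7, within 7

((a & b) | (a & 1))   [cost 7]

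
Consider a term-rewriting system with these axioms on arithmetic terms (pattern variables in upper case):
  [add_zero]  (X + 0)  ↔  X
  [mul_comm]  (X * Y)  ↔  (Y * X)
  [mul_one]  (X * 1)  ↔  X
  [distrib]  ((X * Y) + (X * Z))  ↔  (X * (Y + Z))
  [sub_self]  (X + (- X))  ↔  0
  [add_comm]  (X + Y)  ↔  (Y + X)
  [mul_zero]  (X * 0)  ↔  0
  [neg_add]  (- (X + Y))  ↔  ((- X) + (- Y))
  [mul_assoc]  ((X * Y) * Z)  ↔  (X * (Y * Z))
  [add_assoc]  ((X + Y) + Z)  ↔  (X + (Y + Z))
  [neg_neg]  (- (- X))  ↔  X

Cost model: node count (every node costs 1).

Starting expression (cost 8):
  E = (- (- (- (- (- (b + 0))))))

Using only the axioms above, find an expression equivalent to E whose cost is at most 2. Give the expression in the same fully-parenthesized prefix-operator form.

(- b)   [cost 2]

(1) (b + 0)  =[add_zero →]=  b    ⊢ (- (- (- (- (- b)))))
(2) (- (- (- (- (- b)))))  =[neg_neg →]=  (- (- (- b)))
(3) (- (- (- b)))  =[neg_neg →]=  (- b)    ⊢ cost 2, within 2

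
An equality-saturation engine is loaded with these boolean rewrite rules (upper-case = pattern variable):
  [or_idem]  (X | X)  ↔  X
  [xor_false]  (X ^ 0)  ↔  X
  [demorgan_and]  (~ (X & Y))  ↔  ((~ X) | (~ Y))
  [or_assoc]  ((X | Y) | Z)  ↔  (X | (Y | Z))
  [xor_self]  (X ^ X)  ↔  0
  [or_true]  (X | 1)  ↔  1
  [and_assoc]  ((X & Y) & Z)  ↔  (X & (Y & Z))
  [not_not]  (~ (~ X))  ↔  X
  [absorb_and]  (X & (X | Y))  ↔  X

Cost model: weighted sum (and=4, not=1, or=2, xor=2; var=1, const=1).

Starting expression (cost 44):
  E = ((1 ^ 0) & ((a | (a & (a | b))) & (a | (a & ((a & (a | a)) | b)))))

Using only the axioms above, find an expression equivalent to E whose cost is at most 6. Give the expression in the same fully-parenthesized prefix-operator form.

1. [absorb_and →] (a & (a | a))  →  a;  E = ((1 ^ 0) & ((a | (a & (a | b))) & (a | (a & (a | b)))))
2. [xor_false →] (1 ^ 0)  →  1;  E = (1 & ((a | (a & (a | b))) & (a | (a & (a | b)))))
3. [absorb_and →] (a & (a | b))  →  a;  E = (1 & ((a | a) & (a | (a & (a | b)))))
4. [or_idem →] (a | a)  →  a;  E = (1 & (a & (a | (a & (a | b)))))
5. [absorb_and →] (a & (a | b))  →  a;  E = (1 & (a & (a | a)))
6. [absorb_and →] (a & (a | a))  →  a;  cost 6 ≤ 6, done

(1 & a)   [cost 6]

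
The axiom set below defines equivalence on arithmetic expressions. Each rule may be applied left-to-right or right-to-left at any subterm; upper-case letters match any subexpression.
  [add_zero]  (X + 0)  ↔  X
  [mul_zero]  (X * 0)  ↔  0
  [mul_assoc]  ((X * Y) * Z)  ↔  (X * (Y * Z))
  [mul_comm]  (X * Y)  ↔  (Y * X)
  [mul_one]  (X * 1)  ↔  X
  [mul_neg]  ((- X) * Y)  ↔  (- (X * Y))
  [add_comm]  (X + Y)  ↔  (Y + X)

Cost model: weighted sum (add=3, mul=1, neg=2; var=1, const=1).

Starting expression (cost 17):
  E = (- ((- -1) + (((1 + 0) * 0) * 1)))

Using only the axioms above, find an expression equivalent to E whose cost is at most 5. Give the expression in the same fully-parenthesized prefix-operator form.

1. [add_zero →] (1 + 0)  →  1;  E = (- ((- -1) + ((1 * 0) * 1)))
2. [mul_comm →] (1 * 0)  →  (0 * 1);  E = (- ((- -1) + ((0 * 1) * 1)))
3. [mul_one →] ((0 * 1) * 1)  →  (0 * 1);  E = (- ((- -1) + (0 * 1)))
4. [mul_one →] (0 * 1)  →  0;  E = (- ((- -1) + 0))
5. [add_zero →] ((- -1) + 0)  →  (- -1);  cost 5 ≤ 5, done

(- (- -1))   [cost 5]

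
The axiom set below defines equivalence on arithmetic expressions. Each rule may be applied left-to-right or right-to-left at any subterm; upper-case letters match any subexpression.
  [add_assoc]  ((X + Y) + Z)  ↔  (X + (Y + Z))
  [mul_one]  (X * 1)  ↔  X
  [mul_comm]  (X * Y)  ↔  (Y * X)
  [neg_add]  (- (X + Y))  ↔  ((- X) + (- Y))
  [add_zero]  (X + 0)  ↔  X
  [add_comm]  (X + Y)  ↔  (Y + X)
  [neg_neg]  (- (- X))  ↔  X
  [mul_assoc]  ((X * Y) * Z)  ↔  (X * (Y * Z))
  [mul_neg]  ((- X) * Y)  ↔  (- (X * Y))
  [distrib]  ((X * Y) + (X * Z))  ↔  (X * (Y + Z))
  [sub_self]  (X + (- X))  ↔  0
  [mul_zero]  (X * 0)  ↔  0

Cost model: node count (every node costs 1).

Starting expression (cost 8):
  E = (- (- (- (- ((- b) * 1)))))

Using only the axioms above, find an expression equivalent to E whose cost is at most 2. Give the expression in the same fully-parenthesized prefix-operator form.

(- b)   [cost 2]

1. [mul_one →] ((- b) * 1)  →  (- b);  E = (- (- (- (- (- b)))))
2. [neg_neg →] (- (- (- (- (- b)))))  →  (- (- (- b)))
3. [neg_neg →] (- (- (- b)))  →  (- b);  cost 2 ≤ 2, done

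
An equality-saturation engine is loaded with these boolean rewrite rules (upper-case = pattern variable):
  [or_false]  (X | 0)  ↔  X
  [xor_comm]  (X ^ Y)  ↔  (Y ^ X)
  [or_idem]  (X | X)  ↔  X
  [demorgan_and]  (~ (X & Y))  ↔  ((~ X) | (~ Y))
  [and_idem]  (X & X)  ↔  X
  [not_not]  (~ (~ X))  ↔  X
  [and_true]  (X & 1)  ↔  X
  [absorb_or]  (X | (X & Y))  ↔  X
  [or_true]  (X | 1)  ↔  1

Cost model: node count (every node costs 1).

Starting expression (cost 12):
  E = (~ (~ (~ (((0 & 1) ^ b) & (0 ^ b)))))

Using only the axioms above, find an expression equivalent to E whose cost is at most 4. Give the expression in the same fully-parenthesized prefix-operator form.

(~ (0 ^ b))   [cost 4]

(1) (0 & 1)  =[and_true →]=  0    ⊢ (~ (~ (~ ((0 ^ b) & (0 ^ b)))))
(2) (~ (~ (~ ((0 ^ b) & (0 ^ b)))))  =[not_not →]=  (~ ((0 ^ b) & (0 ^ b)))
(3) ((0 ^ b) & (0 ^ b))  =[and_idem →]=  (0 ^ b)    ⊢ cost 4, within 4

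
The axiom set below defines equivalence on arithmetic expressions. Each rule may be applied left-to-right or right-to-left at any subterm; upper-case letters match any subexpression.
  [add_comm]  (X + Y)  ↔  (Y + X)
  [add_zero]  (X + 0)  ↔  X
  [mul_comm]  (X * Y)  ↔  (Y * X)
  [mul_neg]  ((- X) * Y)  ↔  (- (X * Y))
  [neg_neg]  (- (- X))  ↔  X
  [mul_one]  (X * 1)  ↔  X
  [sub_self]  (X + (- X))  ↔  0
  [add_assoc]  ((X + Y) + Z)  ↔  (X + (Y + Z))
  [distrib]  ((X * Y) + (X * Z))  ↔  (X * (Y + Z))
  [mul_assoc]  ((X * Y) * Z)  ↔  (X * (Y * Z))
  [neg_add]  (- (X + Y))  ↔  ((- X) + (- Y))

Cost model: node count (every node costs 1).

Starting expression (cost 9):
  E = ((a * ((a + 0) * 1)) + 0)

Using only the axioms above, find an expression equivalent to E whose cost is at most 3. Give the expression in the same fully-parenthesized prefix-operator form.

(a * a)   [cost 3]

1. [mul_one →] ((a + 0) * 1)  →  (a + 0);  E = ((a * (a + 0)) + 0)
2. [add_zero →] (a + 0)  →  a;  E = ((a * a) + 0)
3. [add_zero →] ((a * a) + 0)  →  (a * a);  cost 3 ≤ 3, done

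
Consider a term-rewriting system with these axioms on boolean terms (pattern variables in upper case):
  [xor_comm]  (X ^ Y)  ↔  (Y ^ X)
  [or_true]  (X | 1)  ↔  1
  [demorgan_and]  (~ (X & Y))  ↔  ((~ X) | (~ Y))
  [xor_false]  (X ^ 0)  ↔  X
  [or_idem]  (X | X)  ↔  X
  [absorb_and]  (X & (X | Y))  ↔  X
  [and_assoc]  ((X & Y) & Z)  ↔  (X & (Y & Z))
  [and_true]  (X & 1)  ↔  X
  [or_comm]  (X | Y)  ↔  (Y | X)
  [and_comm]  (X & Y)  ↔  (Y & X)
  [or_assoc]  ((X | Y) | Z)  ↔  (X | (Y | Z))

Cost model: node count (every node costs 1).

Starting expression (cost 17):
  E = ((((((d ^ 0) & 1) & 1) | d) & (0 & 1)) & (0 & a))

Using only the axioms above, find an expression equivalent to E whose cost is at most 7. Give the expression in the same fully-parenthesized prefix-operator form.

((d & 0) & (0 & a))   [cost 7]

(1) (d ^ 0)  =[xor_false →]=  d    ⊢ (((((d & 1) & 1) | d) & (0 & 1)) & (0 & a))
(2) (d & 1)  =[and_true →]=  d    ⊢ ((((d & 1) | d) & (0 & 1)) & (0 & a))
(3) (d & 1)  =[and_true →]=  d    ⊢ (((d | d) & (0 & 1)) & (0 & a))
(4) (0 & 1)  =[and_true →]=  0    ⊢ (((d | d) & 0) & (0 & a))
(5) (d | d)  =[or_idem →]=  d    ⊢ cost 7, within 7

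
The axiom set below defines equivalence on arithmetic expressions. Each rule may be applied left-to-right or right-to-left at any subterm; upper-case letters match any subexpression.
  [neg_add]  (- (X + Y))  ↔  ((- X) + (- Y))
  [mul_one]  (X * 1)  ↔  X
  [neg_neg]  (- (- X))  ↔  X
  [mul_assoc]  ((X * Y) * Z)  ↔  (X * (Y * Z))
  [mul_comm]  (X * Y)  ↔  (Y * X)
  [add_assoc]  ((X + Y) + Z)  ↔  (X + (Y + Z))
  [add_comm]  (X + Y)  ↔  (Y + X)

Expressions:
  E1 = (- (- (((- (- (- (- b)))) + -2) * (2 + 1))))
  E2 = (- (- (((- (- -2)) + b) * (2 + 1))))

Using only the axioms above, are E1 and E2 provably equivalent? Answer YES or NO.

(1) (- (- b))  =[neg_neg →]=  b    ⊢ (- (- (((- (- b)) + -2) * (2 + 1))))
(2) (- (- b))  =[neg_neg →]=  b    ⊢ (- (- ((b + -2) * (2 + 1))))
(3) (- (- ((b + -2) * (2 + 1))))  =[neg_neg →]=  ((b + -2) * (2 + 1))
(4) (b + -2)  =[add_comm →]=  (-2 + b)    ⊢ ((-2 + b) * (2 + 1))
(5) -2  =[neg_neg ←]=  (- (- -2))    ⊢ (((- (- -2)) + b) * (2 + 1))
(6) (((- (- -2)) + b) * (2 + 1))  =[neg_neg ←]=  (- (- (((- (- -2)) + b) * (2 + 1))))    ⊢ E2

YES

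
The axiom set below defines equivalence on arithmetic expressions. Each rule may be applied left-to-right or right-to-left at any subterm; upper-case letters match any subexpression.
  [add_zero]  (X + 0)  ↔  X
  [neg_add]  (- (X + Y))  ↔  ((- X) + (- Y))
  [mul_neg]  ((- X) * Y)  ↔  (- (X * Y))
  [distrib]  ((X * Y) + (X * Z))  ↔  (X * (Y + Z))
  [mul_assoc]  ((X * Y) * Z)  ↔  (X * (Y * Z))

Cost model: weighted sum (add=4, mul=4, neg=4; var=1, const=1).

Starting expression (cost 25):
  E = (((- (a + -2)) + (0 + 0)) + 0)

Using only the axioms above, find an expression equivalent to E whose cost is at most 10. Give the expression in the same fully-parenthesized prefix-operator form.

(- (a + -2))   [cost 10]

1. [add_zero →] (0 + 0)  →  0;  E = (((- (a + -2)) + 0) + 0)
2. [add_zero →] ((- (a + -2)) + 0)  →  (- (a + -2));  E = ((- (a + -2)) + 0)
3. [add_zero →] ((- (a + -2)) + 0)  →  (- (a + -2));  cost 10 ≤ 10, done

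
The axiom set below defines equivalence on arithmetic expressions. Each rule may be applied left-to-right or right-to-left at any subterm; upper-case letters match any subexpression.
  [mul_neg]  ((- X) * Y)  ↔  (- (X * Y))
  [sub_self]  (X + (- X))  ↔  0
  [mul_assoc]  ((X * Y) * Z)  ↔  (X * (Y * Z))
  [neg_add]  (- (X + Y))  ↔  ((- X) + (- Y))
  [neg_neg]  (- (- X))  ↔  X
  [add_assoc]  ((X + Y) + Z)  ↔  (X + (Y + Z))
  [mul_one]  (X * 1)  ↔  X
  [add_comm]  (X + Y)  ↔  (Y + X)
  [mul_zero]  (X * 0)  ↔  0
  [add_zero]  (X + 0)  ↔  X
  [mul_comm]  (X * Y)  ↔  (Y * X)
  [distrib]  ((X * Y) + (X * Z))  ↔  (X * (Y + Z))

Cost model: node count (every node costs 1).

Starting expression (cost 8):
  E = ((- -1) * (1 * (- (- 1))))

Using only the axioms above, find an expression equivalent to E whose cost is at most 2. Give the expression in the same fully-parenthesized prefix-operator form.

step 1: neg_neg (→) rewrites (- (- 1)) into 1, now ((- -1) * (1 * 1))
step 2: mul_one (→) rewrites (1 * 1) into 1, now ((- -1) * 1)
step 3: mul_one (→) rewrites ((- -1) * 1) into (- -1), reaching cost 2 (bound 2)

(- -1)   [cost 2]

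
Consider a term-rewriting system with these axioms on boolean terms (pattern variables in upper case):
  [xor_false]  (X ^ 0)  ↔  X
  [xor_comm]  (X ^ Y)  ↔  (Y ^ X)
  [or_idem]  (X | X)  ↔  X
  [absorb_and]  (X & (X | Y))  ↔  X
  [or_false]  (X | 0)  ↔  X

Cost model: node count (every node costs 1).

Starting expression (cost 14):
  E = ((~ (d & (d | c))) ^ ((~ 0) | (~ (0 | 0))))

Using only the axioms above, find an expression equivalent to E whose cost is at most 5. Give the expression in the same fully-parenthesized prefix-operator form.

((~ d) ^ (~ 0))   [cost 5]

1. [absorb_and →] (d & (d | c))  →  d;  E = ((~ d) ^ ((~ 0) | (~ (0 | 0))))
2. [or_idem →] (0 | 0)  →  0;  E = ((~ d) ^ ((~ 0) | (~ 0)))
3. [or_idem →] ((~ 0) | (~ 0))  →  (~ 0);  cost 5 ≤ 5, done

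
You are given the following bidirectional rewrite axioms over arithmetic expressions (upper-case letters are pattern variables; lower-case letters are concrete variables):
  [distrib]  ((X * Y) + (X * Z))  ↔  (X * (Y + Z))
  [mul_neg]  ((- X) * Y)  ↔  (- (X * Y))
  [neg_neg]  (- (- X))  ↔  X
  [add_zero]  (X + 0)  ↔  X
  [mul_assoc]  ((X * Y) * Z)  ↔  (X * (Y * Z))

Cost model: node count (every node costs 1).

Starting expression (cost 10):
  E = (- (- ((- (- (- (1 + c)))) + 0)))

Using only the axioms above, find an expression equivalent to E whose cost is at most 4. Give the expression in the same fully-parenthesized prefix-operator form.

(1) ((- (- (- (1 + c)))) + 0)  =[add_zero →]=  (- (- (- (1 + c))))    ⊢ (- (- (- (- (- (1 + c))))))
(2) (- (- (- (- (- (1 + c))))))  =[neg_neg →]=  (- (- (- (1 + c))))
(3) (- (- (1 + c)))  =[neg_neg →]=  (1 + c)    ⊢ cost 4, within 4

(- (1 + c))   [cost 4]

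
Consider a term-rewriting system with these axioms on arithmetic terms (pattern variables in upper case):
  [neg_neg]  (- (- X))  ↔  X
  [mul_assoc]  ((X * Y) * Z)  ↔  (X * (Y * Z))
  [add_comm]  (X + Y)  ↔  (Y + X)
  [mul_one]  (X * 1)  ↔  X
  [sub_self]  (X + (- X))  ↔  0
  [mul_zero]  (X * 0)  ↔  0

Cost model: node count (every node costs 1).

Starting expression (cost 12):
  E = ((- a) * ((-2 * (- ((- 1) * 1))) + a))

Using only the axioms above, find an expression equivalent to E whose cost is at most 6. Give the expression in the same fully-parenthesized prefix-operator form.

(1) ((- 1) * 1)  =[mul_one →]=  (- 1)    ⊢ ((- a) * ((-2 * (- (- 1))) + a))
(2) (- (- 1))  =[neg_neg →]=  1    ⊢ ((- a) * ((-2 * 1) + a))
(3) (-2 * 1)  =[mul_one →]=  -2    ⊢ cost 6, within 6

((- a) * (-2 + a))   [cost 6]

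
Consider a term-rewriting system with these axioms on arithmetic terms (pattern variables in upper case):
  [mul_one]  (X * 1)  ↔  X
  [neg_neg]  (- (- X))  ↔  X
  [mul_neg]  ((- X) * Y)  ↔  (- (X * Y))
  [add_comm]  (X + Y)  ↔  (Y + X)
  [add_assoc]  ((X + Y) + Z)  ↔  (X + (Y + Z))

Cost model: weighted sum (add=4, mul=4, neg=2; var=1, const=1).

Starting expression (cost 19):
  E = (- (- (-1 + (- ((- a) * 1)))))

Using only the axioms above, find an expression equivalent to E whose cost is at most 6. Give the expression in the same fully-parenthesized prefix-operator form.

(-1 + a)   [cost 6]

step 1: neg_neg (→) rewrites (- (- (-1 + (- ((- a) * 1))))) into (-1 + (- ((- a) * 1)))
step 2: mul_one (→) rewrites ((- a) * 1) into (- a), now (-1 + (- (- a)))
step 3: neg_neg (→) rewrites (- (- a)) into a, reaching cost 6 (bound 6)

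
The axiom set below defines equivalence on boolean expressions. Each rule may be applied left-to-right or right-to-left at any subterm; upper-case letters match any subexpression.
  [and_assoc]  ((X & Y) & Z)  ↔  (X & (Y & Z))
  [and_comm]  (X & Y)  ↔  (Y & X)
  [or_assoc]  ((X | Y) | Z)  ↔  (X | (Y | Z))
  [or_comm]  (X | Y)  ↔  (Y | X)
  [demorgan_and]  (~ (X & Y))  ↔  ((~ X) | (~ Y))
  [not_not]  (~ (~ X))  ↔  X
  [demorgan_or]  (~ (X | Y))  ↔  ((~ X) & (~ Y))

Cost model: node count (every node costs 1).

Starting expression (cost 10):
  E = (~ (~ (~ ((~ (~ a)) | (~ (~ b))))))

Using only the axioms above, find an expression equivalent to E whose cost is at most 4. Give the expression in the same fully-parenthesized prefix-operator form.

(1) (~ (~ a))  =[not_not →]=  a    ⊢ (~ (~ (~ (a | (~ (~ b))))))
(2) (~ (~ (a | (~ (~ b)))))  =[not_not →]=  (a | (~ (~ b)))    ⊢ (~ (a | (~ (~ b))))
(3) (~ (~ b))  =[not_not →]=  b    ⊢ cost 4, within 4

(~ (a | b))   [cost 4]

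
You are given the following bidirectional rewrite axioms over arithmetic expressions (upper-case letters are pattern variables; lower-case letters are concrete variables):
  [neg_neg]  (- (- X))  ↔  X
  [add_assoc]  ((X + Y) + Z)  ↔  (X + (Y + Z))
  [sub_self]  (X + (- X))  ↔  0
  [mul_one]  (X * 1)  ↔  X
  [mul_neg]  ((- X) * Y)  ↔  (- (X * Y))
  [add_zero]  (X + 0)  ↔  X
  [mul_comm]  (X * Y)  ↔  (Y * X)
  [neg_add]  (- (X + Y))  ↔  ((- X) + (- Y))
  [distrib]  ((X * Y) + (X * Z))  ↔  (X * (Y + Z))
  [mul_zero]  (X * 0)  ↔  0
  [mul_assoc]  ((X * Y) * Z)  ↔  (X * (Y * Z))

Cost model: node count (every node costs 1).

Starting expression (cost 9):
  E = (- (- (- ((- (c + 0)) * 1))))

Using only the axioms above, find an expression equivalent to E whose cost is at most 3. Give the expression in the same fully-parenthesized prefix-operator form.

(1) ((- (c + 0)) * 1)  =[mul_one →]=  (- (c + 0))    ⊢ (- (- (- (- (c + 0)))))
(2) (- (- (c + 0)))  =[neg_neg →]=  (c + 0)    ⊢ (- (- (c + 0)))
(3) (c + 0)  =[add_zero →]=  c    ⊢ cost 3, within 3

(- (- c))   [cost 3]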